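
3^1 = 3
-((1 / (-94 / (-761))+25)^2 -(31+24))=-9192341 / 8836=-1040.33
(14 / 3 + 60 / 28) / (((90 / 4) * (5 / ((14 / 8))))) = 143 / 1350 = 0.11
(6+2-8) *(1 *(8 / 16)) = 0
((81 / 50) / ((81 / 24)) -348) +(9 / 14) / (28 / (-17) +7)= -11064687 / 31850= -347.40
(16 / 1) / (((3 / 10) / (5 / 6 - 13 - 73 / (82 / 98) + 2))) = -5195.23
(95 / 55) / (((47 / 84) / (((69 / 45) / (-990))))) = -6118 / 1279575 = -0.00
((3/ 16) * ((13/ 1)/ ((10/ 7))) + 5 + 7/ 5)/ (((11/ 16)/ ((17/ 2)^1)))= 22049/ 220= 100.22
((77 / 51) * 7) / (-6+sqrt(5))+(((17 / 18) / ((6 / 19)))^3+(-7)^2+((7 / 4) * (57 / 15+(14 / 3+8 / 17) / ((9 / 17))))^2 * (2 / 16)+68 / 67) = 321419877964253 / 2223958550400 - 539 * sqrt(5) / 1581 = 143.76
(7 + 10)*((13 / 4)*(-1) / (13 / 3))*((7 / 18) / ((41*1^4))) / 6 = -119 / 5904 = -0.02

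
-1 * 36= -36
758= 758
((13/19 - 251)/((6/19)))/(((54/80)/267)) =-8465680/27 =-313543.70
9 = 9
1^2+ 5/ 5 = 2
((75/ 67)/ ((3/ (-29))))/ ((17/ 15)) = -10875/ 1139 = -9.55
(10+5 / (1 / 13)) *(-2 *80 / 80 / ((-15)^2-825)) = 1 / 4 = 0.25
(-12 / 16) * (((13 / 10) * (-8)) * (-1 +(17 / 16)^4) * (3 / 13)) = 32373 / 65536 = 0.49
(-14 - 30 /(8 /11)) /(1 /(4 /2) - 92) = 221 /366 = 0.60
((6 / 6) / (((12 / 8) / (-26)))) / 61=-0.28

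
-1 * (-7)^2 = -49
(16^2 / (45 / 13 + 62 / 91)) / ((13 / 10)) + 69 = 43933 / 377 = 116.53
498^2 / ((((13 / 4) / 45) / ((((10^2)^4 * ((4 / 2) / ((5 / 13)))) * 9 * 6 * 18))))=1735631193600000000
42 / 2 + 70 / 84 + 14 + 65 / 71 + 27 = 27157 / 426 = 63.75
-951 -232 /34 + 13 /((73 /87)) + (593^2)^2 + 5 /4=613833438642241 /4964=123657018259.92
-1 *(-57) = 57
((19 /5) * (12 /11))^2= 51984 /3025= 17.18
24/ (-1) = -24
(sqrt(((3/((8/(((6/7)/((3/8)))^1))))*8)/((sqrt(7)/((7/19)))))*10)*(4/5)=32*sqrt(57)*7^(3/4)/133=7.82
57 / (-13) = -57 / 13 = -4.38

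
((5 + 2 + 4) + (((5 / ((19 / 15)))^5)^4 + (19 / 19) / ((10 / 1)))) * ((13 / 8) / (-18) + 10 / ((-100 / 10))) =-16596009147306258028367160128799011279959 / 18043187259622059932810688480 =-919793654441.84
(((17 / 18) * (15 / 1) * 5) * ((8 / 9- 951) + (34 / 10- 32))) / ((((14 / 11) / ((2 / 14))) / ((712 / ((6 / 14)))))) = -7329910060 / 567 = -12927530.97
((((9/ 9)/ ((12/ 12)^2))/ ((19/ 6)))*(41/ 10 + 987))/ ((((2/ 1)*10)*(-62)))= -29733/ 117800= -0.25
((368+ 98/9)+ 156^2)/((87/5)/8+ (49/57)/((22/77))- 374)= -169049840/2522703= -67.01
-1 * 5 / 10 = -1 / 2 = -0.50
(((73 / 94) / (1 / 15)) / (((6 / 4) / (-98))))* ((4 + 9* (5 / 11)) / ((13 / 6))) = -19101180 / 6721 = -2842.01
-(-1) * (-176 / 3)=-176 / 3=-58.67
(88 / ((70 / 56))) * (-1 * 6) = -2112 / 5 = -422.40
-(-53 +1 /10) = 529 /10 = 52.90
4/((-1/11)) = -44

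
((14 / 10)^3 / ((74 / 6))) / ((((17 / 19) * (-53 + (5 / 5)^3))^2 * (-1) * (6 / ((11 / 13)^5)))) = -0.00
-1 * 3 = -3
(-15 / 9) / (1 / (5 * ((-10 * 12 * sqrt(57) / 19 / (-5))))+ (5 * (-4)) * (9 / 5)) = 200 * sqrt(57) / 55987181+ 2592000 / 55987181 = 0.05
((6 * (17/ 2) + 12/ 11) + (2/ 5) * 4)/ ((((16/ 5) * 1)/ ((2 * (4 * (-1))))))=-2953/ 22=-134.23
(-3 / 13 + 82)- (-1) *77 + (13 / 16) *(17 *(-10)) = 2147 / 104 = 20.64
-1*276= -276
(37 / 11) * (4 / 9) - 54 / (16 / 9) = -28.88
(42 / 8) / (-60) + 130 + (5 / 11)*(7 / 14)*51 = 124523 / 880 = 141.50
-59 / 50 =-1.18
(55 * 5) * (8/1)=2200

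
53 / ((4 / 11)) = 583 / 4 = 145.75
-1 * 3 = -3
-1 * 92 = -92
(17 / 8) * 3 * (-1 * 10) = -255 / 4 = -63.75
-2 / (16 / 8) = -1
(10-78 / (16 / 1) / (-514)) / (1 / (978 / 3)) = 6708917 / 2056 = 3263.09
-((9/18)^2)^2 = -1/16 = -0.06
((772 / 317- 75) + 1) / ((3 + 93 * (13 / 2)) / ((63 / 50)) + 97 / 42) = -952812 / 6449999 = -0.15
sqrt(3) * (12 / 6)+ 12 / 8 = 3 / 2+ 2 * sqrt(3) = 4.96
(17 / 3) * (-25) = -425 / 3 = -141.67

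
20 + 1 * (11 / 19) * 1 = 391 / 19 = 20.58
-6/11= -0.55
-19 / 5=-3.80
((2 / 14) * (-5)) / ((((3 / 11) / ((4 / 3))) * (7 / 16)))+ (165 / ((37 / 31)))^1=2125475 / 16317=130.26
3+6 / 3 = 5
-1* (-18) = 18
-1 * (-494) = 494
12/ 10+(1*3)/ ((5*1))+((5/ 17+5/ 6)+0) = 1493/ 510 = 2.93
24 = 24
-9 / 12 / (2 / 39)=-117 / 8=-14.62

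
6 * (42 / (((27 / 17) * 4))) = 119 / 3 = 39.67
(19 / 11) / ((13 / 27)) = 513 / 143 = 3.59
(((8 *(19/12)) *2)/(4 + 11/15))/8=95/142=0.67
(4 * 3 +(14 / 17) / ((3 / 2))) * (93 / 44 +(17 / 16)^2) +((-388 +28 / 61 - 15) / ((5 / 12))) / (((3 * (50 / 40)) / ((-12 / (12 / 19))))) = 1689007943 / 342210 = 4935.59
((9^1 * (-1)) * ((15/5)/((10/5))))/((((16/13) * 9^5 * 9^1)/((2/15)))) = -13/4723920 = -0.00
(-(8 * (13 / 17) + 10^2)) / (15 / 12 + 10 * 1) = -7216 / 765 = -9.43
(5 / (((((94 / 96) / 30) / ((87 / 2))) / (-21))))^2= 43259559840000 / 2209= 19583322698.05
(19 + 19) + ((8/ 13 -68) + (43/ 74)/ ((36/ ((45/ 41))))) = -4633157/ 157768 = -29.37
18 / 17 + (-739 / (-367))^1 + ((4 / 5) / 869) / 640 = 13326295039 / 4337352800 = 3.07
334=334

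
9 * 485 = 4365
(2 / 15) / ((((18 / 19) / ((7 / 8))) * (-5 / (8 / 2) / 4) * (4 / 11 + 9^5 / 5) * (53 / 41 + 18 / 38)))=-0.00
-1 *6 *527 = -3162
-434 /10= -217 /5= -43.40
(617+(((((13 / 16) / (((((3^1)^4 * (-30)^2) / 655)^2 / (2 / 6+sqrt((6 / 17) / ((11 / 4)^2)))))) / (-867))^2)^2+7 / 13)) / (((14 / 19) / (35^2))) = 962336531377225648303844093 * sqrt(102) / 3926686046041665009099947123362276005047345086464000000+27671271750037018819163130819476161372372303893052792501613456257 / 26952773020029988622462037054758662498644976673488896000000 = 1026657.69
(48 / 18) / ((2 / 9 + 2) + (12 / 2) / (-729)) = 324 / 269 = 1.20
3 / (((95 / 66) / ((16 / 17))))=3168 / 1615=1.96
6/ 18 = 1/ 3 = 0.33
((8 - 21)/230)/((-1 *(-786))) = -13/180780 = -0.00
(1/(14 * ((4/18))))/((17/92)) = 207/119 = 1.74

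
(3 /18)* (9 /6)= 1 /4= 0.25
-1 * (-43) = 43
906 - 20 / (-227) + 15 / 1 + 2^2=209995 / 227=925.09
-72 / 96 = -3 / 4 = -0.75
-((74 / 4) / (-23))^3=50653 / 97336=0.52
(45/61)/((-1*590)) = -9/7198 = -0.00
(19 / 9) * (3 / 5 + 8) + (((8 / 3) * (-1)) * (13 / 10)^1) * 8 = -431 / 45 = -9.58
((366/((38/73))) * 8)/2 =53436/19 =2812.42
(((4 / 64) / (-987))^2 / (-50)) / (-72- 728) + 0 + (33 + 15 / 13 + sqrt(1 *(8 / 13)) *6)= 12 *sqrt(26) / 13 + 4429117808640013 / 129681377280000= 38.86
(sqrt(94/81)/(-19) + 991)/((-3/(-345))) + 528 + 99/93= 114487.54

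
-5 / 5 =-1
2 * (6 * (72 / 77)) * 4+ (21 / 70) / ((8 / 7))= 278097 / 6160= 45.15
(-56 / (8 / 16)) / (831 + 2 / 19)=-2128 / 15791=-0.13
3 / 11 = 0.27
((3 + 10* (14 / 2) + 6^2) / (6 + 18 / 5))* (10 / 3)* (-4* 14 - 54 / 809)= -61800275 / 29124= -2121.97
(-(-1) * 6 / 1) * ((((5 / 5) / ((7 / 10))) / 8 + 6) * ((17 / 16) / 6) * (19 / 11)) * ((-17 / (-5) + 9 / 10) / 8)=2402797 / 394240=6.09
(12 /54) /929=2 /8361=0.00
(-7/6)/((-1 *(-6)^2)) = 7/216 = 0.03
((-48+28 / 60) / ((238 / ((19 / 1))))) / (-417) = 13547 / 1488690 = 0.01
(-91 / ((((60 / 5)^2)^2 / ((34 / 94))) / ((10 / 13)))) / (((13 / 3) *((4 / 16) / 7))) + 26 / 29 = 13604719 / 15309216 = 0.89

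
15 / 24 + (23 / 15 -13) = -1301 / 120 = -10.84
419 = 419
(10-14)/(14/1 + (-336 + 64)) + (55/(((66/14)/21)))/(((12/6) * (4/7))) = 221251/1032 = 214.39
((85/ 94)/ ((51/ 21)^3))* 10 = 8575/ 13583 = 0.63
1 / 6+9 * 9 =487 / 6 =81.17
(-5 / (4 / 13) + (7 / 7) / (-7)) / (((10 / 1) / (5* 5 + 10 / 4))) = -5049 / 112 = -45.08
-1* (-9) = 9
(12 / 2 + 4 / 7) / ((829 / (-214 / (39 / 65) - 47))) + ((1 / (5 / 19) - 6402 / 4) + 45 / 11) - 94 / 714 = -17318524787 / 10851610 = -1595.94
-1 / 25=-0.04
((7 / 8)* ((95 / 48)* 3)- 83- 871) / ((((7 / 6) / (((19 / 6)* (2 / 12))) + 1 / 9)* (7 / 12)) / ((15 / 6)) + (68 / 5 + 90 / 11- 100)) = 3426627105 / 280530112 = 12.21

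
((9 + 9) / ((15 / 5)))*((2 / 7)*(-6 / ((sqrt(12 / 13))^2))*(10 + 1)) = -858 / 7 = -122.57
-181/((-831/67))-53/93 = 14.02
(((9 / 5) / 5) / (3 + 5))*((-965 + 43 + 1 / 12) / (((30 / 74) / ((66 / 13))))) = -1039071 / 2000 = -519.54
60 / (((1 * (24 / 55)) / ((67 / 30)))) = 3685 / 12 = 307.08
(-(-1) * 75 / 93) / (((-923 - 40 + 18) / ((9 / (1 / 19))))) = -95 / 651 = -0.15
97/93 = 1.04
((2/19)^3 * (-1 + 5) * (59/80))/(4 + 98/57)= 177/294215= 0.00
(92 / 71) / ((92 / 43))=43 / 71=0.61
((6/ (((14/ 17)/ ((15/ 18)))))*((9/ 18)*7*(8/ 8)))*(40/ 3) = 850/ 3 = 283.33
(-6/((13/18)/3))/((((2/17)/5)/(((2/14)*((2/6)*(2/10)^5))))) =-918/56875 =-0.02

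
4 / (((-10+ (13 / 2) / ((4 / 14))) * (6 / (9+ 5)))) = 112 / 153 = 0.73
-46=-46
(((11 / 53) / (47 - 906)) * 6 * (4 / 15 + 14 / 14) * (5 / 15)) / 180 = -209 / 61461450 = -0.00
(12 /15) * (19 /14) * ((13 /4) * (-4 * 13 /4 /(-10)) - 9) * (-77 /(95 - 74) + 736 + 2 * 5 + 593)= -7268887 /1050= -6922.75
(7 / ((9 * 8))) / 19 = 7 / 1368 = 0.01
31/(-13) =-2.38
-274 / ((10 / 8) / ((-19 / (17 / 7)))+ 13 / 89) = 12973352 / 649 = 19989.76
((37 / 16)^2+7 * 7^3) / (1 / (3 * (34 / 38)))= 31417275 / 4864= 6459.14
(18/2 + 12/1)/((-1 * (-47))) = 21/47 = 0.45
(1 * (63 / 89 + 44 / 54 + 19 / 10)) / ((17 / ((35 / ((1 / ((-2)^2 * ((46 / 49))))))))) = 7566724 / 285957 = 26.46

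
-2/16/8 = -1/64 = -0.02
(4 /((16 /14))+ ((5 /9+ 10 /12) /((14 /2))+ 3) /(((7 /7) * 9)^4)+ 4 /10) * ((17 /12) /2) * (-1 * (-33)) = 376860913 /4133430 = 91.17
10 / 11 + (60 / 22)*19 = 580 / 11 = 52.73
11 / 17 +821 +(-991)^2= 16709345 / 17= 982902.65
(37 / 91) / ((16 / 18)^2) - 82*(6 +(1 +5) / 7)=-3271755 / 5824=-561.77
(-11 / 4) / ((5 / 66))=-363 / 10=-36.30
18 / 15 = 6 / 5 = 1.20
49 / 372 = 0.13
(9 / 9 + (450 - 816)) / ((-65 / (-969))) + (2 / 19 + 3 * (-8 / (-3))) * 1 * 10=-1323983 / 247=-5360.26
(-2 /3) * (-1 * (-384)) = -256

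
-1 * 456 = -456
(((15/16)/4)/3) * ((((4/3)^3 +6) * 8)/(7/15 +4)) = 2825/2412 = 1.17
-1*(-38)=38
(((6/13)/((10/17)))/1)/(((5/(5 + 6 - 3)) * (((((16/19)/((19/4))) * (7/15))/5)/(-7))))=-55233/104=-531.09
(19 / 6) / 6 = 19 / 36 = 0.53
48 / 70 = 24 / 35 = 0.69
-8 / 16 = -1 / 2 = -0.50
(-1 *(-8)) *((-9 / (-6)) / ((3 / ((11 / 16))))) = 11 / 4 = 2.75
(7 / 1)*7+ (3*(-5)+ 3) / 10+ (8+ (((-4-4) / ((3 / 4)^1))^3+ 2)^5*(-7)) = 1311403357027378773728893 / 71744535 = 18278790949406512.62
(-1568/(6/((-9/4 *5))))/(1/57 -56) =-167580/3191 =-52.52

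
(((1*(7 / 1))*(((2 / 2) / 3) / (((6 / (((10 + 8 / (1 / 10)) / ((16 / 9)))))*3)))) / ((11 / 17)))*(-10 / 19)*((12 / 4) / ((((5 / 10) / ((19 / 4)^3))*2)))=-1716.22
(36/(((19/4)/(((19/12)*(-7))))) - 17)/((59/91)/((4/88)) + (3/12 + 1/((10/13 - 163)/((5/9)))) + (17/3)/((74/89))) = -18859932/3982177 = -4.74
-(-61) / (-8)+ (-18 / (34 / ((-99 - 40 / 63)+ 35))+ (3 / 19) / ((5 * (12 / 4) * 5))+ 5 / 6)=37210081 / 1356600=27.43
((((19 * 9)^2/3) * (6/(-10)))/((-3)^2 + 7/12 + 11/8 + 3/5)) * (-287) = 10600632/73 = 145214.14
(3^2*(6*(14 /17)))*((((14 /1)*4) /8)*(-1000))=-5292000 /17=-311294.12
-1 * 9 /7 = -9 /7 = -1.29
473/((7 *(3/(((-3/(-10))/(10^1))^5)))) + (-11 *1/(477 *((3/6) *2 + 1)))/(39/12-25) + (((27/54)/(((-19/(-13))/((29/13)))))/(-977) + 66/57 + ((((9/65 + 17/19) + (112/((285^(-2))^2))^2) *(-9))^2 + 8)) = 4181181417705366177909275418118184743520569493212038560171957612732426291/173150656259490000000000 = 24147649844533609620001950000000000000000000000000.00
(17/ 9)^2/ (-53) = -289/ 4293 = -0.07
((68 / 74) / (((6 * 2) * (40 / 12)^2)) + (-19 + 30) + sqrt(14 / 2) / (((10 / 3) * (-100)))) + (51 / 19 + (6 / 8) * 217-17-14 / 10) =22220579 / 140600-3 * sqrt(7) / 1000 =158.03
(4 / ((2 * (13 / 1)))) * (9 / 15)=6 / 65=0.09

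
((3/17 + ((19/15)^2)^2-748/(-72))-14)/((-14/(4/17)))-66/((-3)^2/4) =-3002674039/102414375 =-29.32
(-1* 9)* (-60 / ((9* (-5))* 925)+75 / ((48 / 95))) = -1335.95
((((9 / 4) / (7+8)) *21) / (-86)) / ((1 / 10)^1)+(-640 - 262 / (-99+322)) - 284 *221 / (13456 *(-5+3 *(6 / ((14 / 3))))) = -637.46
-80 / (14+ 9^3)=-80 / 743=-0.11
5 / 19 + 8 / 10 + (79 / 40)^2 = 150899 / 30400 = 4.96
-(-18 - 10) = 28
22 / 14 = 11 / 7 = 1.57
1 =1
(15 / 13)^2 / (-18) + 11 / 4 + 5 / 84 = 19417 / 7098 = 2.74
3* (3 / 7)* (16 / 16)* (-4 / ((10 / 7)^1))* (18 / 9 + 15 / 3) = -126 / 5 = -25.20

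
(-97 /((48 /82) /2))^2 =15816529 /144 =109837.01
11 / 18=0.61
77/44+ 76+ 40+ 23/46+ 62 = 721/4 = 180.25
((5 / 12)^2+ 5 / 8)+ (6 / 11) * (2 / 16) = 1373 / 1584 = 0.87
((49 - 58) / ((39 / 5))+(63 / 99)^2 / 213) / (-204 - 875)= 385958 / 361517871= 0.00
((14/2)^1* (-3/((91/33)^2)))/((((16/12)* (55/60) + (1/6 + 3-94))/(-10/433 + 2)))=50337936/826241507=0.06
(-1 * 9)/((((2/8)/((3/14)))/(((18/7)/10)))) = -486/245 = -1.98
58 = 58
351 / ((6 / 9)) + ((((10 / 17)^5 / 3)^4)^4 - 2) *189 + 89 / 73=9508681741934217305684578705730539325618701118871256093764475422249058778819727009174857597673080001786351257 / 63510111822242359057136578805776052954862087165707643976833954510652938455907413117687415218457828823862358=149.72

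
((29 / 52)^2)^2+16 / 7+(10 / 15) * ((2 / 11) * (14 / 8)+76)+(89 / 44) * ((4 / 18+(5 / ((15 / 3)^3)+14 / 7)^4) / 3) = 386482877171382703 / 5937831900000000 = 65.09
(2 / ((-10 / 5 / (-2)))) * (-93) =-186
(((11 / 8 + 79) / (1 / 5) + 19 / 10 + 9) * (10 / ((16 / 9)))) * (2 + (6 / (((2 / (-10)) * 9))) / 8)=941127 / 256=3676.28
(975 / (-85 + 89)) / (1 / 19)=18525 / 4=4631.25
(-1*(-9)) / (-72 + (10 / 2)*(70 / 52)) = -234 / 1697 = -0.14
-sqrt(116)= -2 * sqrt(29)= -10.77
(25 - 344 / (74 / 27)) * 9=-33471 / 37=-904.62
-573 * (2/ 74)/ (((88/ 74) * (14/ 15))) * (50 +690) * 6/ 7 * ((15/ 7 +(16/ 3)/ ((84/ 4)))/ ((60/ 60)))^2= -4028366675/ 79233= -50842.03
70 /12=35 /6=5.83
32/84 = 8/21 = 0.38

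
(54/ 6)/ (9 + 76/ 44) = 99/ 118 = 0.84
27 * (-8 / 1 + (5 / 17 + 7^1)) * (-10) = 3240 / 17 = 190.59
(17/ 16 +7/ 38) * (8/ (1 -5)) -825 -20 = -128819/ 152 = -847.49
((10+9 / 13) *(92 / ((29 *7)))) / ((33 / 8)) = 102304 / 87087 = 1.17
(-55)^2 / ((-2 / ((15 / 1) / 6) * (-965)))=3025 / 772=3.92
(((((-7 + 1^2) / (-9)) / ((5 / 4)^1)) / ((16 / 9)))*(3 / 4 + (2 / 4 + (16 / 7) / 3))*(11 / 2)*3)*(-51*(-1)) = 284427 / 560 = 507.91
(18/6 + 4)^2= 49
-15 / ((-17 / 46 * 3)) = 230 / 17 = 13.53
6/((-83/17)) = -1.23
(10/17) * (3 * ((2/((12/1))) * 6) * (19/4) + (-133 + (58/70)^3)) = -20268069/291550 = -69.52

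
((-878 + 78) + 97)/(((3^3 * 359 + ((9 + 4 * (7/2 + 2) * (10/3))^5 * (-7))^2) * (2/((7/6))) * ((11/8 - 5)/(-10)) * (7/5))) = -691857450/600528488659847422071305191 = -0.00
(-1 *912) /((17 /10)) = -536.47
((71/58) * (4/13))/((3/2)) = 284/1131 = 0.25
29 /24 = 1.21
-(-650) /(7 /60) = 5571.43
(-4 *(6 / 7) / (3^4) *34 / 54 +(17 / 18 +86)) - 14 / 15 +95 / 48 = 35910271 / 408240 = 87.96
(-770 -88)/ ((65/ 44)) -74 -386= -5204/ 5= -1040.80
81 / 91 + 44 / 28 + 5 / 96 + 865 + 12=1097633 / 1248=879.51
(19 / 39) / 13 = 19 / 507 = 0.04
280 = 280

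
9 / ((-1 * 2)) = -9 / 2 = -4.50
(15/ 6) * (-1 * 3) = -15/ 2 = -7.50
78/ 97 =0.80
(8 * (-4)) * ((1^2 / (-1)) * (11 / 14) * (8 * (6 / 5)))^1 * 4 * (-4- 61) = -439296 / 7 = -62756.57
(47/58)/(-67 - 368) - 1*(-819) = 20663323/25230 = 819.00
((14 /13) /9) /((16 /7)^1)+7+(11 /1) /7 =56503 /6552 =8.62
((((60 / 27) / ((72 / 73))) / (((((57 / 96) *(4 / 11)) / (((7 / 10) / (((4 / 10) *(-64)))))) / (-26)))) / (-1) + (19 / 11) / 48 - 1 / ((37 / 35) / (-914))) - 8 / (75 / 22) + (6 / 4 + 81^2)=7417.37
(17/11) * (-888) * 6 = -90576/11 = -8234.18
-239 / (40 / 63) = -15057 / 40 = -376.42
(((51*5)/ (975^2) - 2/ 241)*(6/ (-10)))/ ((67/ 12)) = 1471836/ 1705526875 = 0.00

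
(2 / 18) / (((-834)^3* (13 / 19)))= -19 / 67870963368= -0.00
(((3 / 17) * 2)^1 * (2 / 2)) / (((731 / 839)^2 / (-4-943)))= -3999679122 / 9084137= -440.29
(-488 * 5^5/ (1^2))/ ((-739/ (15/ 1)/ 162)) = 3705750000/ 739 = 5014546.68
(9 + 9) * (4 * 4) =288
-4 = -4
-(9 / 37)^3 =-729 / 50653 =-0.01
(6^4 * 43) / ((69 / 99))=1839024 / 23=79957.57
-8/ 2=-4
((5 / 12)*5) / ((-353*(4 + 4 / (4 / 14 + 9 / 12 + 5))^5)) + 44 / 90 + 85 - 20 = 1264287669316232812177 / 19305377484082974720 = 65.49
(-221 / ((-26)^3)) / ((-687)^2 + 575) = 17 / 638879488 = 0.00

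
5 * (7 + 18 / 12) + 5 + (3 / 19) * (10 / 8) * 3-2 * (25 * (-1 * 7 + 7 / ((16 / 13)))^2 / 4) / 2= 726205 / 19456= 37.33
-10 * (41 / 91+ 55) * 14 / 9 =-33640 / 39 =-862.56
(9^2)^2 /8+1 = 6569 /8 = 821.12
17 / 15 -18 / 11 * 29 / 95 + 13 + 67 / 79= 3586663 / 247665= 14.48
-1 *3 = -3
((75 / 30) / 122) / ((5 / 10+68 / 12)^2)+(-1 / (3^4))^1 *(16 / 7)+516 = 24431084519 / 47349603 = 515.97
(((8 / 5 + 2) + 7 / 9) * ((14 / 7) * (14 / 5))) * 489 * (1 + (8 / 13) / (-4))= 9890188 / 975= 10143.78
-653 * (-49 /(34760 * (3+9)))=31997 /417120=0.08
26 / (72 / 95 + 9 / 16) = 39520 / 2007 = 19.69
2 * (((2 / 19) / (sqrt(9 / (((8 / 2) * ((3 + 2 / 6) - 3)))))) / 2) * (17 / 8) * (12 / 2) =17 * sqrt(3) / 57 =0.52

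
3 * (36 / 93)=36 / 31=1.16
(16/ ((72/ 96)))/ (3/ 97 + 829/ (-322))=-1998976/ 238341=-8.39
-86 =-86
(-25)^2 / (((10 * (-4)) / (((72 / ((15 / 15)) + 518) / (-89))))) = 36875 / 356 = 103.58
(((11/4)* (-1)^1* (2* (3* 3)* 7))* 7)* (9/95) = -229.78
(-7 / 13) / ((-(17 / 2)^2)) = 28 / 3757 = 0.01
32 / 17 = 1.88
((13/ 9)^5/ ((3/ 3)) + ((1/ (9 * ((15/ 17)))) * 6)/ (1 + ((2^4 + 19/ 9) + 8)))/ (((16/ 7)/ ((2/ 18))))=1592447941/ 5186864160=0.31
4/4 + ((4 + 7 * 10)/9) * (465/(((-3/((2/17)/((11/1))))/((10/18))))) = -99553/15147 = -6.57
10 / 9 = 1.11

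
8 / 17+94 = 1606 / 17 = 94.47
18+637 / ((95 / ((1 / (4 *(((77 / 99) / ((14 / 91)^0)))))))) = 7659 / 380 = 20.16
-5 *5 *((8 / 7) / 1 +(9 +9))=-478.57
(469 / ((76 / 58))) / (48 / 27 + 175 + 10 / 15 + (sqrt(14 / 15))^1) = 977435865 / 484563346 - 367227 *sqrt(210) / 484563346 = 2.01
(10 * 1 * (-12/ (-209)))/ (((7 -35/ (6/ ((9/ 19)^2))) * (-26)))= -2280/ 587587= -0.00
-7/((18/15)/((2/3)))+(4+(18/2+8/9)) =10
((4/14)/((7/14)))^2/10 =8/245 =0.03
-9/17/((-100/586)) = 2637/850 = 3.10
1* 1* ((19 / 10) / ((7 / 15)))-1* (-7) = 155 / 14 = 11.07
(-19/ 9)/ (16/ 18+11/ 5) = -95/ 139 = -0.68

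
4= 4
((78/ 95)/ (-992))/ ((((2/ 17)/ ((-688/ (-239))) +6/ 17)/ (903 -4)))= -826761/ 437570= -1.89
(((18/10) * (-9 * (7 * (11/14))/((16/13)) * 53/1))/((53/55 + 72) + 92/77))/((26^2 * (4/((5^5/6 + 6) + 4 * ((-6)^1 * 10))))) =-695316699/126690304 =-5.49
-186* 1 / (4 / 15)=-1395 / 2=-697.50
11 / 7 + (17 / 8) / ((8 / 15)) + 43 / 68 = 47129 / 7616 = 6.19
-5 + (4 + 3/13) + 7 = 81/13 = 6.23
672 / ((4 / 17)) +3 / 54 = 51409 / 18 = 2856.06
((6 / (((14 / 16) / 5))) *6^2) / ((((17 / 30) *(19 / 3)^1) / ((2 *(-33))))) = -51321600 / 2261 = -22698.63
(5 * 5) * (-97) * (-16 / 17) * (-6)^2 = 1396800 / 17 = 82164.71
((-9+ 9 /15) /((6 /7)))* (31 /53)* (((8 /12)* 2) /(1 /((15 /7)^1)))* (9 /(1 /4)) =-31248 /53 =-589.58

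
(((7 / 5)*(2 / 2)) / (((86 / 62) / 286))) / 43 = 62062 / 9245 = 6.71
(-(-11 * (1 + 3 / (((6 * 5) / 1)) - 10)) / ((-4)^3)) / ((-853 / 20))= -979 / 27296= -0.04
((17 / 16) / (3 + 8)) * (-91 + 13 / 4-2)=-6103 / 704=-8.67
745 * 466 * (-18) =-6249060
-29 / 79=-0.37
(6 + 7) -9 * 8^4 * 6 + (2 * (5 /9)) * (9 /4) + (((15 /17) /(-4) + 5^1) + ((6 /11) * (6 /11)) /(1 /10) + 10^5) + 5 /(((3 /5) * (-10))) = -2990752409 /24684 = -121161.58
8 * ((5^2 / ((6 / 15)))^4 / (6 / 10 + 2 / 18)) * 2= 10986328125 / 32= 343322753.91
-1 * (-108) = 108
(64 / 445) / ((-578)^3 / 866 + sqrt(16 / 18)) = -3010051404576 / 4666804120126953005-8999472 *sqrt(2) / 4666804120126953005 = -0.00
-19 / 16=-1.19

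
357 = 357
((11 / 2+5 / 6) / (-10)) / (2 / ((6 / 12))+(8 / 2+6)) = -19 / 420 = -0.05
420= 420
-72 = -72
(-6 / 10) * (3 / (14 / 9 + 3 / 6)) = -162 / 185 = -0.88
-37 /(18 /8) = -148 /9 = -16.44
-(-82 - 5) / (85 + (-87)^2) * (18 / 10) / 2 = 783 / 76540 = 0.01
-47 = -47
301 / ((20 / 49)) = 737.45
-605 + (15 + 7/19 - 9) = -11374/19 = -598.63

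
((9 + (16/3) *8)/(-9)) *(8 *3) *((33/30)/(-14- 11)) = 6.06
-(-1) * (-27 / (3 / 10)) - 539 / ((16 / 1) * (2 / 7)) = -6653 / 32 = -207.91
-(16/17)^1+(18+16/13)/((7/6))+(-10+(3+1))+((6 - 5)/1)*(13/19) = 300589/29393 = 10.23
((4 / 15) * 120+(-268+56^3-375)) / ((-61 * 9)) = -19445 / 61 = -318.77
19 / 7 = 2.71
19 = 19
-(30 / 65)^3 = -216 / 2197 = -0.10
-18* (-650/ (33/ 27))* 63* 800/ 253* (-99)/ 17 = -47764080000/ 4301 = -11105342.94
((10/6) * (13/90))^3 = 0.01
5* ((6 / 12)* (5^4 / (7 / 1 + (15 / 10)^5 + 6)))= 50000 / 659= 75.87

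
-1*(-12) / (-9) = -4 / 3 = -1.33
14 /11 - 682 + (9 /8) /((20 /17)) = -1196397 /1760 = -679.77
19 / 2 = 9.50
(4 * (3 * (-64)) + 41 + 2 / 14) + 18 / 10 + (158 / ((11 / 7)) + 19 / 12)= -2877929 / 4620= -622.93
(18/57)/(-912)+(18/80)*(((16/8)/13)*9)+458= 86034177/187720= 458.31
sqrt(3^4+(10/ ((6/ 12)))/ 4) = sqrt(86) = 9.27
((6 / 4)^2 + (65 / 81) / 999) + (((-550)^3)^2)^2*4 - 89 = 992025335218307027343749999999971921367 / 323676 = 3064871461641601562500000000000000.00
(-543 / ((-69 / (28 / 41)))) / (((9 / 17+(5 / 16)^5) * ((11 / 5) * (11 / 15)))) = 6775583539200 / 1082872727827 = 6.26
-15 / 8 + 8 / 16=-11 / 8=-1.38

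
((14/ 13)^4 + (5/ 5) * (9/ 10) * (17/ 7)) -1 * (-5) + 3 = 23053113/ 1999270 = 11.53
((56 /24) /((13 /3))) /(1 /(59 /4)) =413 /52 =7.94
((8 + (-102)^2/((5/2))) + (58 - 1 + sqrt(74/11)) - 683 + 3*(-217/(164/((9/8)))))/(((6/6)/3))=3*sqrt(814)/11 + 69650163/6560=10625.18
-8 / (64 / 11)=-11 / 8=-1.38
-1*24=-24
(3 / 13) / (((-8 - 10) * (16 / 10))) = -5 / 624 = -0.01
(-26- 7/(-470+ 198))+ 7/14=-6929/272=-25.47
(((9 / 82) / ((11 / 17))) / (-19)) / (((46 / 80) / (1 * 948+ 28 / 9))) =-2910400 / 197087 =-14.77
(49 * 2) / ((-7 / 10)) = -140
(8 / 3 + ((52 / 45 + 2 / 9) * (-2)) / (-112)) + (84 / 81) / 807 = 8213531 / 3050460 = 2.69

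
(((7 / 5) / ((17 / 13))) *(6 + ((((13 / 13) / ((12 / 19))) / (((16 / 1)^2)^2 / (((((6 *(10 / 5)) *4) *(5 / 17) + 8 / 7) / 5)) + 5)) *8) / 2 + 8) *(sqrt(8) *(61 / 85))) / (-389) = -2273357239426 *sqrt(2) / 41107089965625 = -0.08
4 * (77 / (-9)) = -308 / 9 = -34.22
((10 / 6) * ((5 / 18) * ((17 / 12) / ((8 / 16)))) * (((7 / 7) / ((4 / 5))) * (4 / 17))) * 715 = 89375 / 324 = 275.85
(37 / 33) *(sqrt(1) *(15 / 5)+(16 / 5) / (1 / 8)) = 481 / 15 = 32.07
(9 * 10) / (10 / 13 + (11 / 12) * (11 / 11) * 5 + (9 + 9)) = 14040 / 3643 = 3.85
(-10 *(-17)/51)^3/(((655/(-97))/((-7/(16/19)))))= 322525/7074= 45.59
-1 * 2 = -2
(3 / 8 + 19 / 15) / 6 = 0.27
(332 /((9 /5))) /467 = 1660 /4203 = 0.39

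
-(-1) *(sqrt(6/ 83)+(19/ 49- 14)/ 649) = -667/ 31801+sqrt(498)/ 83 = 0.25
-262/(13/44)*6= -69168/13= -5320.62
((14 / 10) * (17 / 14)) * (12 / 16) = 51 / 40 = 1.28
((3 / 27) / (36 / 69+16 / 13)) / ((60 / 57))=5681 / 94320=0.06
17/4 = 4.25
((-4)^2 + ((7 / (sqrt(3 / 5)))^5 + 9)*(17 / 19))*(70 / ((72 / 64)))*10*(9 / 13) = 2559200 / 247 + 40000660000*sqrt(15) / 6669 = 23240514.08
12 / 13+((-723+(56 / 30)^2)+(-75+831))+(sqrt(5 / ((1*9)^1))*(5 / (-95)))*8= 109417 / 2925 - 8*sqrt(5) / 57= 37.09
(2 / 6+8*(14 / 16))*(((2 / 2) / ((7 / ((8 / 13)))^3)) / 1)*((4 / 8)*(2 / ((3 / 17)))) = 191488 / 6782139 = 0.03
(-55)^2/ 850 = 3.56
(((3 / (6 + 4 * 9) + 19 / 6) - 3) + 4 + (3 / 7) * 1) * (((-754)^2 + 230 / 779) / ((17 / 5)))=31001193580 / 39729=780316.48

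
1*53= 53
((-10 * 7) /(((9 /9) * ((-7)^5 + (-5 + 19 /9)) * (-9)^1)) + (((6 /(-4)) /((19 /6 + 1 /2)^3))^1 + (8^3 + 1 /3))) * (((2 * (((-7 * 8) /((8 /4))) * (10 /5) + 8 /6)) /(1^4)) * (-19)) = 1928681583325204 /1812290931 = 1064222.94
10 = 10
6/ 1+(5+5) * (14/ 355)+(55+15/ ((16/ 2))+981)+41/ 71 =593473/ 568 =1044.85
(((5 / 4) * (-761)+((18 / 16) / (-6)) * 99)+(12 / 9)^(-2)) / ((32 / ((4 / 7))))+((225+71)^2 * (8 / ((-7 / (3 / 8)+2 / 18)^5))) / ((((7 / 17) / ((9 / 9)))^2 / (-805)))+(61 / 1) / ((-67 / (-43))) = 2991792590847311831 / 1949418919989856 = 1534.71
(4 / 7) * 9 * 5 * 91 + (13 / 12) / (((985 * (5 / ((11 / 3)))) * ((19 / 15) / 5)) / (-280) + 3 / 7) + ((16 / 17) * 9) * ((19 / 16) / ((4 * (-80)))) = 92475765001 / 39543360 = 2338.59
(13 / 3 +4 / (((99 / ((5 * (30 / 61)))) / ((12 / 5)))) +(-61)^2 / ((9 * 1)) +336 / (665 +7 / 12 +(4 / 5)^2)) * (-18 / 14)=-505152986000 / 938775299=-538.10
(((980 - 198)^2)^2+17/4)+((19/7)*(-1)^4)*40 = 10470924875287/28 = 373961602688.82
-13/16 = -0.81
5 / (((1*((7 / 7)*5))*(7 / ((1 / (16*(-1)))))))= -1 / 112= -0.01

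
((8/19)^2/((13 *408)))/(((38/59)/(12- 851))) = -198004/4547517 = -0.04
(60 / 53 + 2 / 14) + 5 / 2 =2801 / 742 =3.77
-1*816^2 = -665856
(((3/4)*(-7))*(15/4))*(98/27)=-1715/24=-71.46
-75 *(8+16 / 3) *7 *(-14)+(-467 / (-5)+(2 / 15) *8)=1471417 / 15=98094.47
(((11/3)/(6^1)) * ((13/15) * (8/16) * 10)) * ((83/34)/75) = 11869/137700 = 0.09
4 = 4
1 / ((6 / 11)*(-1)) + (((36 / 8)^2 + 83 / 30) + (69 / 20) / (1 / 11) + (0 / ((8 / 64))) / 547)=887 / 15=59.13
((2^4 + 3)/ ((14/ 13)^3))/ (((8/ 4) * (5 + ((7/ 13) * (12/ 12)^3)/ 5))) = 2713295/ 1822016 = 1.49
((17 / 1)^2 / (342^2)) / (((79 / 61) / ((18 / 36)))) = 17629 / 18480312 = 0.00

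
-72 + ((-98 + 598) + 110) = 538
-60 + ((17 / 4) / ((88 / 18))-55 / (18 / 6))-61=-73109 / 528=-138.46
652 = 652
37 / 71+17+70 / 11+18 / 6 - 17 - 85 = -58665 / 781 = -75.12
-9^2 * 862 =-69822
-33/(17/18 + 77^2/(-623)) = 52866/13733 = 3.85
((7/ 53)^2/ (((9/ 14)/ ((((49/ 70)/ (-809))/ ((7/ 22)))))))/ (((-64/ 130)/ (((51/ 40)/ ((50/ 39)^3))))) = 0.00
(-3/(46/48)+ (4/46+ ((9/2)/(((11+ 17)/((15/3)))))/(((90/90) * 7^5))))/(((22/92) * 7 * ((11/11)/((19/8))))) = -1251765695/289887136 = -4.32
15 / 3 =5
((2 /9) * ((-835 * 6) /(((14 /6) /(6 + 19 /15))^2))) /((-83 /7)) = 7936508 /8715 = 910.67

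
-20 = -20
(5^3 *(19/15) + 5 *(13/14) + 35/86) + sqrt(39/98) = sqrt(78)/14 + 147535/903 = 164.01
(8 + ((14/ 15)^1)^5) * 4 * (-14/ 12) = -92579536/ 2278125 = -40.64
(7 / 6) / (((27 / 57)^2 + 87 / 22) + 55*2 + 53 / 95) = 138985 / 13668597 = 0.01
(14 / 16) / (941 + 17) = 7 / 7664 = 0.00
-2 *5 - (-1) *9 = -1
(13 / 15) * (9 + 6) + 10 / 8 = 57 / 4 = 14.25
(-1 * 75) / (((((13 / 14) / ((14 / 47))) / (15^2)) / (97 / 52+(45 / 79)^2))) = -587641044375 / 49572263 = -11854.23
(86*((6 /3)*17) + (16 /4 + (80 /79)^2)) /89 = 18280048 /555449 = 32.91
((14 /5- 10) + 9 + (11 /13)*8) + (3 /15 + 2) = 140 /13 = 10.77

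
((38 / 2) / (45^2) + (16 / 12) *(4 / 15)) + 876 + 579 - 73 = 2799289 / 2025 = 1382.36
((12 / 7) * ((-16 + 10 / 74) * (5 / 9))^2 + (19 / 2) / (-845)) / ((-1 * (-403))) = 58227244921 / 176220732870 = 0.33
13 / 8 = 1.62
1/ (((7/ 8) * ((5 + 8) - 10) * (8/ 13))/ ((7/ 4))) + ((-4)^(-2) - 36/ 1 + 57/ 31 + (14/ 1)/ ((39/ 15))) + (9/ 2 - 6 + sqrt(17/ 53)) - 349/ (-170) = -44522567/ 1644240 + sqrt(901)/ 53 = -26.51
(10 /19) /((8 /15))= 75 /76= 0.99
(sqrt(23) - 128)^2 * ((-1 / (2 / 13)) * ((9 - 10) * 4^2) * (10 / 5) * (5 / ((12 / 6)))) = 8531640 - 133120 * sqrt(23) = 7893218.91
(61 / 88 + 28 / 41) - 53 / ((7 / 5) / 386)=-369027565 / 25256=-14611.48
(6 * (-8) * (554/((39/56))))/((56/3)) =-26592/13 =-2045.54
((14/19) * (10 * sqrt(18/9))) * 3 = 420 * sqrt(2)/19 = 31.26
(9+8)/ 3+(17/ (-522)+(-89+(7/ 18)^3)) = -83.31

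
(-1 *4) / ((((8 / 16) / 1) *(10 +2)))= -2 / 3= -0.67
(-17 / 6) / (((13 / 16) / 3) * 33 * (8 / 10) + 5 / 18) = -510 / 1337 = -0.38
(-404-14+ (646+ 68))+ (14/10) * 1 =297.40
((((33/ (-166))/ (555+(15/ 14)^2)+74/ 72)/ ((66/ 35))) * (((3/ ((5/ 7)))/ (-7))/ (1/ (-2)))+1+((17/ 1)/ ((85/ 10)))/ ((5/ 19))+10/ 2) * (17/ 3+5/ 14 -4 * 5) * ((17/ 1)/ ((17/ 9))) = -9992349111989/ 5573207640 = -1792.93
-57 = -57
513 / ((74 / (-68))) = -17442 / 37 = -471.41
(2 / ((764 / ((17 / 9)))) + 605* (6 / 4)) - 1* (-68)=1676893 / 1719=975.50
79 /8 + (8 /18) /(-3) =2101 /216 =9.73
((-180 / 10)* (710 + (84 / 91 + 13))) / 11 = -169398 / 143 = -1184.60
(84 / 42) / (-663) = -2 / 663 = -0.00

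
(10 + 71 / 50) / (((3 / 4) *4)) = 571 / 150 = 3.81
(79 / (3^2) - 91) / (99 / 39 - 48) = 9620 / 5319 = 1.81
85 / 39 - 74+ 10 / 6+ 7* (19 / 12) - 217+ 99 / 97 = -4162055 / 15132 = -275.05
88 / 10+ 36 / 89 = 4096 / 445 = 9.20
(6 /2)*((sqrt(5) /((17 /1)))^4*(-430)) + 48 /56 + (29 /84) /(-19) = 60363619 /133299516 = 0.45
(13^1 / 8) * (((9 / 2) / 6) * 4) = 39 / 8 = 4.88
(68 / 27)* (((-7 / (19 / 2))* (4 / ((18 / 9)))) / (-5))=0.74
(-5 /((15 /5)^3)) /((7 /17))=-85 /189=-0.45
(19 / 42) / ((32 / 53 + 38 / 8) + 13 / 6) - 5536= -185348802 / 33481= -5535.94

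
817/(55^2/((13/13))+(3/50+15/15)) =40850/151303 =0.27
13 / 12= 1.08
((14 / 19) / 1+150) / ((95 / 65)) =37232 / 361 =103.14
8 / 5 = 1.60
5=5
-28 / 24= -7 / 6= -1.17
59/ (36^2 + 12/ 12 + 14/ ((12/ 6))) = 59/ 1304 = 0.05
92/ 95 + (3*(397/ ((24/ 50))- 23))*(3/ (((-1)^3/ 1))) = -2749597/ 380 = -7235.78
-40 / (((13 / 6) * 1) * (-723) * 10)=8 / 3133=0.00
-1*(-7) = 7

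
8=8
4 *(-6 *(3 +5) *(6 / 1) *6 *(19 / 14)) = -65664 / 7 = -9380.57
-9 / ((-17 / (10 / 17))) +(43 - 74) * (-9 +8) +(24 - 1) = 15696 / 289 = 54.31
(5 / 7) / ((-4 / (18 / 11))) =-45 / 154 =-0.29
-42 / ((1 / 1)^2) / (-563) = 0.07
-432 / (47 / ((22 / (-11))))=864 / 47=18.38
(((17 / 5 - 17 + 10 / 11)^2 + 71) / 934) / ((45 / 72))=2807916 / 7063375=0.40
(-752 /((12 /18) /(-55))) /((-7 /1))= -62040 /7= -8862.86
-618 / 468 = -103 / 78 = -1.32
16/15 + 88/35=376/105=3.58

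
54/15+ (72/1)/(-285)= 3.35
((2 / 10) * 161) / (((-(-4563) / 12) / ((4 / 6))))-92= -2097692 / 22815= -91.94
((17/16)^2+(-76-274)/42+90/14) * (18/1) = -12513/896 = -13.97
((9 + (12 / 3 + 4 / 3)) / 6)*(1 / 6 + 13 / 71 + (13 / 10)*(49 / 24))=2201041 / 306720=7.18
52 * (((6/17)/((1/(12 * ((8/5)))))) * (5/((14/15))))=224640/119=1887.73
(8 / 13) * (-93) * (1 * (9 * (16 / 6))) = -17856 / 13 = -1373.54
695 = 695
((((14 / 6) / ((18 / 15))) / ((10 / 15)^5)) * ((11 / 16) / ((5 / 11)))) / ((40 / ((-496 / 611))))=-708939 / 1564160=-0.45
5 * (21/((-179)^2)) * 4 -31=-992851/32041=-30.99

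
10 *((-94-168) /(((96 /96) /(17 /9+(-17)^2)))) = -762128.89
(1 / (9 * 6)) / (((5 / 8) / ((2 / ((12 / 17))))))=34 / 405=0.08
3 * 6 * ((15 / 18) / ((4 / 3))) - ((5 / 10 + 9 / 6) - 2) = 45 / 4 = 11.25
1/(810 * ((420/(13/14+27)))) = 391/4762800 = 0.00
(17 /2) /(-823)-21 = -34583 /1646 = -21.01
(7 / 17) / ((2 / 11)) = 77 / 34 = 2.26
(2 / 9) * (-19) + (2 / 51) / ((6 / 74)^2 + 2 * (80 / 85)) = -1662304 / 395649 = -4.20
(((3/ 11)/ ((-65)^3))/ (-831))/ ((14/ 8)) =4/ 5857476625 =0.00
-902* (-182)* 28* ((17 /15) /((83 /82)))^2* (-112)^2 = 112046307720675328 /1550025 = 72286774549.23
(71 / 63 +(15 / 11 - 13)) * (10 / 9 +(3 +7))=-728300 / 6237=-116.77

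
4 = 4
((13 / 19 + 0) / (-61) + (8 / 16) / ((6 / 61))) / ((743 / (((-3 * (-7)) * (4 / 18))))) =493801 / 15500466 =0.03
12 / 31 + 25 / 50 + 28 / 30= 1693 / 930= 1.82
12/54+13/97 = 311/873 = 0.36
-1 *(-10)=10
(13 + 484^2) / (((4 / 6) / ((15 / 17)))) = 10542105 / 34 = 310061.91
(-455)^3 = -94196375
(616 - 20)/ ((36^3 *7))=0.00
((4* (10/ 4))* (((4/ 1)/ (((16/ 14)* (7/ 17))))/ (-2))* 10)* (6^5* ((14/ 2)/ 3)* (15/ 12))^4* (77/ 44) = -196788257238384000000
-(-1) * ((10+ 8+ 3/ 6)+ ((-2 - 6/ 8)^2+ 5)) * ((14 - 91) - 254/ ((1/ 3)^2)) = -1174411/ 16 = -73400.69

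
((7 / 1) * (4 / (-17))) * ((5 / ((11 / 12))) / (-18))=280 / 561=0.50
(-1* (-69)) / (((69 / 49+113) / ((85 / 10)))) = 57477 / 11212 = 5.13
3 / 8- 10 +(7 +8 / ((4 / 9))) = 123 / 8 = 15.38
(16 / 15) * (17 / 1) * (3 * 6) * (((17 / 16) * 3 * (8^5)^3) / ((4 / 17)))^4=16846351714925750878584330000000000000000000000000000000000000.00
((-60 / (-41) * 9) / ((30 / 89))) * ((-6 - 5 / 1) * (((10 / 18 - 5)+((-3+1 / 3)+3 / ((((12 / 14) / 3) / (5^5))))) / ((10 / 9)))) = -5202869067 / 410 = -12689924.55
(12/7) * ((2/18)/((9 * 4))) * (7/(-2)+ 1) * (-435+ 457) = -55/189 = -0.29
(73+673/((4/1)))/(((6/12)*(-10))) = -193/4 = -48.25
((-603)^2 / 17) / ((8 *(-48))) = -121203 / 2176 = -55.70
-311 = -311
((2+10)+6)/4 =9/2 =4.50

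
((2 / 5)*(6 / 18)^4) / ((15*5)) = 2 / 30375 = 0.00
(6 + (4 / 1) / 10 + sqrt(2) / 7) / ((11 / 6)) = 6 *sqrt(2) / 77 + 192 / 55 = 3.60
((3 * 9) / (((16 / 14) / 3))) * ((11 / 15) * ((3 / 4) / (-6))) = -2079 / 320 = -6.50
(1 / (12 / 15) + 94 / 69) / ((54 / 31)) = 22351 / 14904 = 1.50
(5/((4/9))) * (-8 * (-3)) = 270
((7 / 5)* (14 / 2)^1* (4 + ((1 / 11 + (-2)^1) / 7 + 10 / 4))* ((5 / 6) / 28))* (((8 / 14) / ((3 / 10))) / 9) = 685 / 1782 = 0.38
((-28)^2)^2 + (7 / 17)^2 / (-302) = 53645946319 / 87278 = 614656.00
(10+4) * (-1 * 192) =-2688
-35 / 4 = -8.75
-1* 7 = -7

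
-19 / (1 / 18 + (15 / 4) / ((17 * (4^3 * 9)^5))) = -27305722735755264 / 79841294548997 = -342.00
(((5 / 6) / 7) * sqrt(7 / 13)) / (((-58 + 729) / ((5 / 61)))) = 25 * sqrt(91) / 22348326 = 0.00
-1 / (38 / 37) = -37 / 38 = -0.97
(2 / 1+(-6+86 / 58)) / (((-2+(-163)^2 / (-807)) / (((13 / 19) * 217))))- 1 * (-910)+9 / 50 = 715011057547 / 776441650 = 920.88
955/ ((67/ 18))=17190/ 67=256.57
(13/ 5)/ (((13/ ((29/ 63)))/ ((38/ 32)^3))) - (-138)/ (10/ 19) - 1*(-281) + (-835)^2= 900288641279/ 1290240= 697768.35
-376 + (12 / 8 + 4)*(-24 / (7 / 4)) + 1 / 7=-3159 / 7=-451.29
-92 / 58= -46 / 29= -1.59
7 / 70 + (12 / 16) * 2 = 8 / 5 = 1.60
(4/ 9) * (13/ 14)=26/ 63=0.41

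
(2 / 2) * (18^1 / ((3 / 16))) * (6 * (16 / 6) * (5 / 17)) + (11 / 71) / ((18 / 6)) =1636027 / 3621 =451.82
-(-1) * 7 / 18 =7 / 18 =0.39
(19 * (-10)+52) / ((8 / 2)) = -69 / 2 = -34.50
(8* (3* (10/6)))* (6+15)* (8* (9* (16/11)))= 967680/11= 87970.91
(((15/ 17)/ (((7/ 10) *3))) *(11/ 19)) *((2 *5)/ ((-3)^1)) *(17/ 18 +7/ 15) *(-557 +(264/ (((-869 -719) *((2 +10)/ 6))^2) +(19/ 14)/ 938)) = 80525298741628675/ 126350281573236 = 637.32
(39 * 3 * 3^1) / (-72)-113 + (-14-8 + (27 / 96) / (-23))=-102957 / 736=-139.89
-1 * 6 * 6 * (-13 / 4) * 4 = 468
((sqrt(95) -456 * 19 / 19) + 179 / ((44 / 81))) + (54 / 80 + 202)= sqrt(95) + 33527 / 440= 85.94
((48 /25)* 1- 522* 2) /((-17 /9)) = 234468 /425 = 551.69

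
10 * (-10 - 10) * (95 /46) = -413.04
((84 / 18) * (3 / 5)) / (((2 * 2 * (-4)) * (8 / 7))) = -49 / 320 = -0.15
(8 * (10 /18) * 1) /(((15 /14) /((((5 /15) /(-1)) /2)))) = -56 /81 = -0.69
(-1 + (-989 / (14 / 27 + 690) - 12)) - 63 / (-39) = -3106451 / 242372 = -12.82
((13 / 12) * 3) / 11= 13 / 44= 0.30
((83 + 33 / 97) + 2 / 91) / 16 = 367919 / 70616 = 5.21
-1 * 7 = -7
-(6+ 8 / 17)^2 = -12100 / 289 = -41.87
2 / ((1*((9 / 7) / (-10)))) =-140 / 9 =-15.56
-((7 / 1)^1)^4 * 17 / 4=-40817 / 4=-10204.25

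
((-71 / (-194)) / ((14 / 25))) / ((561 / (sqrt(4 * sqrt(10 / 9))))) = 1775 * 10^(1 / 4) * sqrt(3) / 2285514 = 0.00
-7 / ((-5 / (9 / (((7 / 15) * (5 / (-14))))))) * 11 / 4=-2079 / 10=-207.90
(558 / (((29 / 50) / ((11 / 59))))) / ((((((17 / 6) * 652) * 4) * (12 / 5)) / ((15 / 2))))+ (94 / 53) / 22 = 6920168737 / 44225736368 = 0.16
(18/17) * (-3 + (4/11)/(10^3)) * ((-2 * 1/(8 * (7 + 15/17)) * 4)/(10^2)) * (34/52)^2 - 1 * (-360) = 4483929455649/12455300000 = 360.00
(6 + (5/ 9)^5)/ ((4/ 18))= 357419/ 13122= 27.24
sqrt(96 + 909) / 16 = sqrt(1005) / 16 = 1.98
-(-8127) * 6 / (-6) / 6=-2709 / 2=-1354.50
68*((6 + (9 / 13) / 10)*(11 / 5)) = 295086 / 325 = 907.96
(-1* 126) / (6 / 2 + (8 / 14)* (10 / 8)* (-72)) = 294 / 113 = 2.60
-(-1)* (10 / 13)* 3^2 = 90 / 13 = 6.92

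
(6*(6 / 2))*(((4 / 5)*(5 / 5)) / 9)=8 / 5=1.60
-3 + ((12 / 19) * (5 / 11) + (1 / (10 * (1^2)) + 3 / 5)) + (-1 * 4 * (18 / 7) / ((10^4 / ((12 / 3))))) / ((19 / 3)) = -3682313 / 1828750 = -2.01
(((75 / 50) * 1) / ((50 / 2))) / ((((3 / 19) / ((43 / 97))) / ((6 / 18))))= 817 / 14550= 0.06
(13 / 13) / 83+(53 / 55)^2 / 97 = 526572 / 24354275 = 0.02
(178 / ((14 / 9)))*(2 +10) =9612 / 7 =1373.14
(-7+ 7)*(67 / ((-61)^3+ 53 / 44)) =0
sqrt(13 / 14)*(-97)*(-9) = 873*sqrt(182) / 14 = 841.24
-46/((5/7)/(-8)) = 2576/5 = 515.20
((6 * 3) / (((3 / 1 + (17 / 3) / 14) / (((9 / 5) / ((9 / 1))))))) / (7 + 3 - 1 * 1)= 84 / 715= 0.12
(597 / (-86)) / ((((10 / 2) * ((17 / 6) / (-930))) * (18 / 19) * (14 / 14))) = 351633 / 731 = 481.03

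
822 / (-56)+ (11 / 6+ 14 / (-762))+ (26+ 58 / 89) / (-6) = -16430797 / 949452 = -17.31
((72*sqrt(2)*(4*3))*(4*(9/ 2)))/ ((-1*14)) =-7776*sqrt(2)/ 7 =-1570.99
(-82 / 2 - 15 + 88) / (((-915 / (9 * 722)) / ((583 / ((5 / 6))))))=-242453376 / 1525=-158985.82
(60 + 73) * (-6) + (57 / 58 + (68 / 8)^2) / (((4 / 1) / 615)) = 4854153 / 464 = 10461.54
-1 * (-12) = 12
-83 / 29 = -2.86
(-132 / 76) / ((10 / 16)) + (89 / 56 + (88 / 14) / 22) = -687 / 760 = -0.90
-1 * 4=-4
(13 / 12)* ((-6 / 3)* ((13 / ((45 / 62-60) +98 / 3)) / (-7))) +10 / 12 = 141781 / 207858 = 0.68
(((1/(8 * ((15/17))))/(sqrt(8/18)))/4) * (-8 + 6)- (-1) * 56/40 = 1.29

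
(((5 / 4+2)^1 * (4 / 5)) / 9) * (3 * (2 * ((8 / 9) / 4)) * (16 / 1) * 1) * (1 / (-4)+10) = 2704 / 45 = 60.09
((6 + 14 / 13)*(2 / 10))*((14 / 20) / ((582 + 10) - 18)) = 23 / 13325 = 0.00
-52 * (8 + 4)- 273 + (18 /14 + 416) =-3358 /7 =-479.71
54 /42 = 9 /7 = 1.29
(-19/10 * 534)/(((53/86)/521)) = -227300838/265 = -857739.01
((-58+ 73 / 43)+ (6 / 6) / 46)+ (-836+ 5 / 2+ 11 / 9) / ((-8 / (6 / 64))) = -70679855 / 1519104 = -46.53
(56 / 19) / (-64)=-7 / 152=-0.05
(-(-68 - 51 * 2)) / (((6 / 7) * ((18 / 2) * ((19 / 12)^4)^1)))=456960 / 130321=3.51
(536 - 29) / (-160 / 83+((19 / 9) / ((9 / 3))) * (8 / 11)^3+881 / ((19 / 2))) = 28733033043 / 5161735078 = 5.57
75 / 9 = 25 / 3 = 8.33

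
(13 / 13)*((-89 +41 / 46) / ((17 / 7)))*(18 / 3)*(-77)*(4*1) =26214804 / 391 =67045.53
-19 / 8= -2.38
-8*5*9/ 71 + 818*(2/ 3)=115076/ 213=540.26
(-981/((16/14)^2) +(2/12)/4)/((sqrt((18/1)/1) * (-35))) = 144199 * sqrt(2)/40320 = 5.06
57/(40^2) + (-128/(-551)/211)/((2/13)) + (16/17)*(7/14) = 1623428109/3162299200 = 0.51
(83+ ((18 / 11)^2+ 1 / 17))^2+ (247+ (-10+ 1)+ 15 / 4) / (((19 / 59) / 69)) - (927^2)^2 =-237465803504535912491 / 321574924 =-738446271092.13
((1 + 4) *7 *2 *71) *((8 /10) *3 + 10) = 61628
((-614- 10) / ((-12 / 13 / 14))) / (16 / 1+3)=9464 / 19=498.11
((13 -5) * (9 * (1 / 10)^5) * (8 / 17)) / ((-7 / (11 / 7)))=-198 / 2603125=-0.00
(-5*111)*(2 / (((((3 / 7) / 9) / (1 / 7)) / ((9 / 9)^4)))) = -3330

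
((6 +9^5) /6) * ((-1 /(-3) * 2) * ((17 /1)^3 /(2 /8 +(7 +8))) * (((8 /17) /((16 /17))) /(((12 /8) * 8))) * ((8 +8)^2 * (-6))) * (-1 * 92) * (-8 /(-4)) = 4555541125120 /183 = 24893667350.38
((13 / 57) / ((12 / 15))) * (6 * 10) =17.11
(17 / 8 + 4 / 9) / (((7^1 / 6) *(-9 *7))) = -185 / 5292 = -0.03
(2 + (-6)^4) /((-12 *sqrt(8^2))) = -13.52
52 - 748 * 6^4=-969356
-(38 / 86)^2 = -361 / 1849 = -0.20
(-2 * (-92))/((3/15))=920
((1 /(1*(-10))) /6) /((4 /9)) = -0.04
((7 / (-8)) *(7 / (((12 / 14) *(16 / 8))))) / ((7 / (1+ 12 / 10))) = -539 / 480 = -1.12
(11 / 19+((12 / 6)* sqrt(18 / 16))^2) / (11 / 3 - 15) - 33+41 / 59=-2496713 / 76228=-32.75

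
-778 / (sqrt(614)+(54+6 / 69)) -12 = -18466448 / 611365+205781 * sqrt(614) / 611365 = -21.86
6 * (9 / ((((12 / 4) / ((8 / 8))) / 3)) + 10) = 114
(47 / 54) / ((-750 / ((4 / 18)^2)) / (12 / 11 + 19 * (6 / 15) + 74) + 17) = -71252 / 13643937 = -0.01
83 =83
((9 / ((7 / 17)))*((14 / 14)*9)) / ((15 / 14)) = 918 / 5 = 183.60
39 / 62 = 0.63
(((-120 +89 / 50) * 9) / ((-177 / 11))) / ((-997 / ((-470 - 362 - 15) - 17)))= 84267216 / 1470575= 57.30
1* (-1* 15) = -15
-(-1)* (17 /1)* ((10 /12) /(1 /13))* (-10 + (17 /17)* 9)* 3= -1105 /2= -552.50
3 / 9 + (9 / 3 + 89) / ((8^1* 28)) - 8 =-1219 / 168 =-7.26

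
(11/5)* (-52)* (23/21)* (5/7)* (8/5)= -105248/735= -143.19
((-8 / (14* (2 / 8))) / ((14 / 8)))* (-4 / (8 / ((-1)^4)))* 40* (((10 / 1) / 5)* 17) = 43520 / 49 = 888.16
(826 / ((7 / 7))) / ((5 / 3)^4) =66906 / 625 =107.05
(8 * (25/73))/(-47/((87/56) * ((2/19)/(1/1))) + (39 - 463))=-4350/1129529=-0.00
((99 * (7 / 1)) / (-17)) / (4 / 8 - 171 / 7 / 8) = 3528 / 221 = 15.96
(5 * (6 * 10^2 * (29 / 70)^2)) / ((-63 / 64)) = -538240 / 1029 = -523.07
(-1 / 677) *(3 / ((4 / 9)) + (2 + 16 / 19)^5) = -0.28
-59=-59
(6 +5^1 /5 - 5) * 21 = 42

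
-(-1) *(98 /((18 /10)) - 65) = -95 /9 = -10.56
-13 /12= -1.08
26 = 26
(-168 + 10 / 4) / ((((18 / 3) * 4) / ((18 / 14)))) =-993 / 112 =-8.87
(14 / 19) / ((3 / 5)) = 70 / 57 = 1.23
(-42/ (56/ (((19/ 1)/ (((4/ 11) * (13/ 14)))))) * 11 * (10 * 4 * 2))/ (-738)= 80465/ 1599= 50.32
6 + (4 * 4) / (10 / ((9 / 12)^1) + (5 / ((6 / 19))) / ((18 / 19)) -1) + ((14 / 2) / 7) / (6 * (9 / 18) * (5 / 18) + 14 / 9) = 940116 / 134891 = 6.97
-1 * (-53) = 53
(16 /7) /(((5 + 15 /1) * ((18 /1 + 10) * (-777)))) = -1 /190365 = -0.00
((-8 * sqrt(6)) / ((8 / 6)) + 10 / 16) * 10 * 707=17675 / 4 - 42420 * sqrt(6)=-99488.60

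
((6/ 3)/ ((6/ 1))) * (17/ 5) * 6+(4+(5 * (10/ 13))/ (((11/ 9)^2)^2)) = 11918232/ 951665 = 12.52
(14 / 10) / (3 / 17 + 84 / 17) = 119 / 435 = 0.27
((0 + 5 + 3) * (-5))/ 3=-40/ 3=-13.33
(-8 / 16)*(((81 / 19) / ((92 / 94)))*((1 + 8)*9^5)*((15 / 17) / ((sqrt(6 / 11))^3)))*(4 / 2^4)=-37091924595*sqrt(66) / 475456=-633783.61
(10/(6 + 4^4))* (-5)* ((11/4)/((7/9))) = -2475/3668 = -0.67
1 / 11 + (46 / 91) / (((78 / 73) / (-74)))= -1363157 / 39039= -34.92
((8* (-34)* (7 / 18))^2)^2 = 821386940416 / 6561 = 125192339.65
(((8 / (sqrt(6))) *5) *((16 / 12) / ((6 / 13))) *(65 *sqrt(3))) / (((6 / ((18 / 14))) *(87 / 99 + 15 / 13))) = 604175 *sqrt(2) / 1526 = 559.92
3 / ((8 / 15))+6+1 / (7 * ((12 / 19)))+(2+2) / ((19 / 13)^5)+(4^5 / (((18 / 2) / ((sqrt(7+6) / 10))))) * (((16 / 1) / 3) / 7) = 5179422005 / 415984632+8192 * sqrt(13) / 945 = 43.71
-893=-893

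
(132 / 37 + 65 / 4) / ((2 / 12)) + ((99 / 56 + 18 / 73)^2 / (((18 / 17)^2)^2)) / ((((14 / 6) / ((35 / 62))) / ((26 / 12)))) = 1331518107516293 / 11040981331968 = 120.60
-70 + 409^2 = 167211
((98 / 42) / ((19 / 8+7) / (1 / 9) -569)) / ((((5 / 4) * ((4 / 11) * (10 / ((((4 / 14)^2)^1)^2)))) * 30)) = -352 / 1496037375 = -0.00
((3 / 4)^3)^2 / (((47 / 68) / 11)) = 136323 / 48128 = 2.83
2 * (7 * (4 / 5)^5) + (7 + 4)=48711 / 3125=15.59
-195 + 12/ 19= -3693/ 19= -194.37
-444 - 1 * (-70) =-374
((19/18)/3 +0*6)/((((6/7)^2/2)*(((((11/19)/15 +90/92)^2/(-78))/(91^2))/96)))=-30623771423627200/533146683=-57439673.55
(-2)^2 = 4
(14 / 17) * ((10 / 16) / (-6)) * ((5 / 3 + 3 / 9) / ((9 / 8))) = -70 / 459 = -0.15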